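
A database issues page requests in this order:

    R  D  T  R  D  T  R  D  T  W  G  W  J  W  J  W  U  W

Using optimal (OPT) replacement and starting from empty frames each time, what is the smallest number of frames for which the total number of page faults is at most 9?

3

f=1: 18 faults
f=2: 10 faults
f=3: 7 faults
f=4: 7 faults
f=5: 7 faults
f=6: 7 faults
f=7: 7 faults
Smallest f with faults ≤ 9 is 3.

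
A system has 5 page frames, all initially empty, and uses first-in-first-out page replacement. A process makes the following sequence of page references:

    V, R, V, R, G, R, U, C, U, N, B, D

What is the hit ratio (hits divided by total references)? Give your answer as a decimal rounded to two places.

0.33

V: fault, frames {V}
R: fault, frames {V,R}
V: hit
R: hit
G: fault, frames {V,R,G}
R: hit
U: fault, frames {V,R,G,U}
C: fault, frames {V,R,G,U,C}
U: hit
N: fault, evict V, frames {R,G,U,C,N}
B: fault, evict R, frames {G,U,C,N,B}
D: fault, evict G, frames {U,C,N,B,D}
Hits: 4 of 12 references → 4/12 = 0.3333.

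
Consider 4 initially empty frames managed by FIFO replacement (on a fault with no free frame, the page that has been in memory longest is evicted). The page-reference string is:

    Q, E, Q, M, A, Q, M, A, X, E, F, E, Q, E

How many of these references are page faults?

8

Q → fault, frames {Q}
E → fault, frames {Q,E}
Q → hit
M → fault, frames {Q,E,M}
A → fault, frames {Q,E,M,A}
Q → hit
M → hit
A → hit
X → fault, evict Q, frames {E,M,A,X}
E → hit
F → fault, evict E, frames {M,A,X,F}
E → fault, evict M, frames {A,X,F,E}
Q → fault, evict A, frames {X,F,E,Q}
E → hit
Page faults: 8.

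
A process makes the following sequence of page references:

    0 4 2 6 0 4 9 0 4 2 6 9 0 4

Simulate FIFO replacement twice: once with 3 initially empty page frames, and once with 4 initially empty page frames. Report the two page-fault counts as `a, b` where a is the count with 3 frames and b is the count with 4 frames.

11, 12

3 frames: F F F F F F F . . F F . F F → 11 faults.
4 frames: F F F F . . F F F F F F F F → 12 faults.
12 > 11: adding a frame increased faults — Belady's anomaly.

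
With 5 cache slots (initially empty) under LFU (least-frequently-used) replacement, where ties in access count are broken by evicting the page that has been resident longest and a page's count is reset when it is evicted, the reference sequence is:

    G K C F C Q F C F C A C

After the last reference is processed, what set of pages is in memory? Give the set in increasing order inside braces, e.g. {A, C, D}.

G -> miss, frames (G)
K -> miss, frames (G K)
C -> miss, frames (G K C)
F -> miss, frames (G K C F)
C -> hit
Q -> miss, frames (G K C F Q)
F -> hit
C -> hit
F -> hit
C -> hit
A -> miss, evict G, frames (K C F Q A)
C -> hit

{A, C, F, K, Q}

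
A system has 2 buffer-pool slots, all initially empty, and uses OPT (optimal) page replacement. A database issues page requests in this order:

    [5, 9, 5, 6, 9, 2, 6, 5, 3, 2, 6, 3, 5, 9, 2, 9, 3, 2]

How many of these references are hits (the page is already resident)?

5 -> fault, frames [5]
9 -> fault, frames [5, 9]
5 -> hit
6 -> fault, evict 5, frames [9, 6]
9 -> hit
2 -> fault, evict 9, frames [6, 2]
6 -> hit
5 -> fault, evict 6, frames [2, 5]
3 -> fault, evict 5, frames [2, 3]
2 -> hit
6 -> fault, evict 2, frames [3, 6]
3 -> hit
5 -> fault, evict 6, frames [3, 5]
9 -> fault, evict 5, frames [3, 9]
2 -> fault, evict 3, frames [9, 2]
9 -> hit
3 -> fault, evict 9, frames [2, 3]
2 -> hit
Hits: 7.

7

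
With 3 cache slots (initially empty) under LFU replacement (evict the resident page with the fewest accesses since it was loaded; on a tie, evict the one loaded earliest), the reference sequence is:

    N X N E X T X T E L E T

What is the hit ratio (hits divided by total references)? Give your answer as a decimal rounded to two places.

N: fault, frames [N]
X: fault, frames [N, X]
N: hit
E: fault, frames [N, X, E]
X: hit
T: fault, evict E, frames [N, X, T]
X: hit
T: hit
E: fault, evict N, frames [X, T, E]
L: fault, evict E, frames [X, T, L]
E: fault, evict L, frames [X, T, E]
T: hit
Hits: 5 of 12 references → 5/12 = 0.4167.

0.42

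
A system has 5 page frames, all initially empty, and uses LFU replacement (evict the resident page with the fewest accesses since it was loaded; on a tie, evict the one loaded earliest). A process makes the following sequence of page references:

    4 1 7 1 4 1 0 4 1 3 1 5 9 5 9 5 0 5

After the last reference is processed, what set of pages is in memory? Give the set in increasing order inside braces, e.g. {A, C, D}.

{0, 1, 4, 5, 9}

4 → fault, frames (4)
1 → fault, frames (4 1)
7 → fault, frames (4 1 7)
1 → hit
4 → hit
1 → hit
0 → fault, frames (4 1 7 0)
4 → hit
1 → hit
3 → fault, frames (4 1 7 0 3)
1 → hit
5 → fault, evict 7, frames (4 1 0 3 5)
9 → fault, evict 0, frames (4 1 3 5 9)
5 → hit
9 → hit
5 → hit
0 → fault, evict 3, frames (4 1 5 9 0)
5 → hit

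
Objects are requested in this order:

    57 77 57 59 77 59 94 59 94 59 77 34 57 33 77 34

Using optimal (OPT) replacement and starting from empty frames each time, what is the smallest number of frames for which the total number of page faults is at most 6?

4

f=1: 16 faults
f=2: 9 faults
f=3: 7 faults
f=4: 6 faults
f=5: 6 faults
f=6: 6 faults
Smallest f with faults ≤ 6 is 4.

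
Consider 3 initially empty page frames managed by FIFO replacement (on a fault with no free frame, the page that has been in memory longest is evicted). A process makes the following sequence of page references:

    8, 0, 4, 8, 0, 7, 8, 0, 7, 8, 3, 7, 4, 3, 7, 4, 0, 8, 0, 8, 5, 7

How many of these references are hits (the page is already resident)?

8: fault, frames (8)
0: fault, frames (8 0)
4: fault, frames (8 0 4)
8: hit
0: hit
7: fault, evict 8, frames (0 4 7)
8: fault, evict 0, frames (4 7 8)
0: fault, evict 4, frames (7 8 0)
7: hit
8: hit
3: fault, evict 7, frames (8 0 3)
7: fault, evict 8, frames (0 3 7)
4: fault, evict 0, frames (3 7 4)
3: hit
7: hit
4: hit
0: fault, evict 3, frames (7 4 0)
8: fault, evict 7, frames (4 0 8)
0: hit
8: hit
5: fault, evict 4, frames (0 8 5)
7: fault, evict 0, frames (8 5 7)
Hits: 9.

9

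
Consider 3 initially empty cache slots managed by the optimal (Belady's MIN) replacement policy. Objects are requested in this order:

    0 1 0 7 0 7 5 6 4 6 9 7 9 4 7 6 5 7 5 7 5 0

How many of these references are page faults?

0 -> miss, frames [0]
1 -> miss, frames [0, 1]
0 -> hit
7 -> miss, frames [0, 1, 7]
0 -> hit
7 -> hit
5 -> miss, evict 1, frames [0, 7, 5]
6 -> miss, evict 0, frames [7, 5, 6]
4 -> miss, evict 5, frames [7, 6, 4]
6 -> hit
9 -> miss, evict 6, frames [7, 4, 9]
7 -> hit
9 -> hit
4 -> hit
7 -> hit
6 -> miss, evict 9, frames [7, 4, 6]
5 -> miss, evict 6, frames [7, 4, 5]
7 -> hit
5 -> hit
7 -> hit
5 -> hit
0 -> miss, evict 5, frames [7, 4, 0]
Page faults: 10.

10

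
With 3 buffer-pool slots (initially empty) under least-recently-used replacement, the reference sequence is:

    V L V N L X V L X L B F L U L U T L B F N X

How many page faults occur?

V → miss, frames (V)
L → miss, frames (V L)
V → hit
N → miss, frames (L V N)
L → hit
X → miss, evict V, frames (N L X)
V → miss, evict N, frames (L X V)
L → hit
X → hit
L → hit
B → miss, evict V, frames (X L B)
F → miss, evict X, frames (L B F)
L → hit
U → miss, evict B, frames (F L U)
L → hit
U → hit
T → miss, evict F, frames (L U T)
L → hit
B → miss, evict U, frames (T L B)
F → miss, evict T, frames (L B F)
N → miss, evict L, frames (B F N)
X → miss, evict B, frames (F N X)
Page faults: 13.

13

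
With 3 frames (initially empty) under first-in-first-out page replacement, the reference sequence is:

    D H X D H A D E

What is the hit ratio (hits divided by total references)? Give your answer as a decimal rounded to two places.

0.25

D → miss, frames [D]
H → miss, frames [D, H]
X → miss, frames [D, H, X]
D → hit
H → hit
A → miss, evict D, frames [H, X, A]
D → miss, evict H, frames [X, A, D]
E → miss, evict X, frames [A, D, E]
Hits: 2 of 8 references → 2/8 = 0.2500.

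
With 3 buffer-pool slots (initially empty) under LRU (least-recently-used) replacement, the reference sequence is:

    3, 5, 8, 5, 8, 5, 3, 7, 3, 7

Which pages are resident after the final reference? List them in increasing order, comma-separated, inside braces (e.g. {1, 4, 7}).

3 → miss, frames [3]
5 → miss, frames [3, 5]
8 → miss, frames [3, 5, 8]
5 → hit
8 → hit
5 → hit
3 → hit
7 → miss, evict 8, frames [5, 3, 7]
3 → hit
7 → hit

{3, 5, 7}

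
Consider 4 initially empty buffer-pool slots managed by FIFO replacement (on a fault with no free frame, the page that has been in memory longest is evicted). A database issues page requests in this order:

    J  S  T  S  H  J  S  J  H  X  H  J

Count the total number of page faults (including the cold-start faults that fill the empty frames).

6

J → miss, frames [J]
S → miss, frames [J, S]
T → miss, frames [J, S, T]
S → hit
H → miss, frames [J, S, T, H]
J → hit
S → hit
J → hit
H → hit
X → miss, evict J, frames [S, T, H, X]
H → hit
J → miss, evict S, frames [T, H, X, J]
Page faults: 6.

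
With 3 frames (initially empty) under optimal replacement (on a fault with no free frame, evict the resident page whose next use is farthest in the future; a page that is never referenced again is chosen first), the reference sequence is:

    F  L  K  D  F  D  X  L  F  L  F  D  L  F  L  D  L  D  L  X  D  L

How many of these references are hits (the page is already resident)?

F -> fault, frames [F]
L -> fault, frames [F, L]
K -> fault, frames [F, L, K]
D -> fault, evict K, frames [F, L, D]
F -> hit
D -> hit
X -> fault, evict D, frames [F, L, X]
L -> hit
F -> hit
L -> hit
F -> hit
D -> fault, evict X, frames [F, L, D]
L -> hit
F -> hit
L -> hit
D -> hit
L -> hit
D -> hit
L -> hit
X -> fault, evict F, frames [L, D, X]
D -> hit
L -> hit
Hits: 15.

15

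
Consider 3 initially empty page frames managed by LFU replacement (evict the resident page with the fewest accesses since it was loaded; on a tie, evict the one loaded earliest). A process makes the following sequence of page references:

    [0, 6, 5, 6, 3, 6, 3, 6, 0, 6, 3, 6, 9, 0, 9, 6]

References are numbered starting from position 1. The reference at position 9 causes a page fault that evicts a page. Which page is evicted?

pos 1: 0: miss, frames {0}
pos 2: 6: miss, frames {0,6}
pos 3: 5: miss, frames {0,6,5}
pos 4: 6: hit
pos 5: 3: miss, evict 0, frames {6,5,3}
pos 6: 6: hit
pos 7: 3: hit
pos 8: 6: hit
pos 9: 0: miss, evict 5, frames {6,3,0}
At position 9, page 5 is evicted.

5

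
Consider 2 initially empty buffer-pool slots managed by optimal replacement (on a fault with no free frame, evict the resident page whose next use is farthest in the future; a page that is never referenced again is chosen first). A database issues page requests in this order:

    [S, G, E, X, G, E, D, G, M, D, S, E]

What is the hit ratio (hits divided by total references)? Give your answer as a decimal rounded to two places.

0.25

S -> miss, frames {S}
G -> miss, frames {S,G}
E -> miss, evict S, frames {G,E}
X -> miss, evict E, frames {G,X}
G -> hit
E -> miss, evict X, frames {G,E}
D -> miss, evict E, frames {G,D}
G -> hit
M -> miss, evict G, frames {D,M}
D -> hit
S -> miss, evict M, frames {D,S}
E -> miss, evict S, frames {D,E}
Hits: 3 of 12 references → 3/12 = 0.2500.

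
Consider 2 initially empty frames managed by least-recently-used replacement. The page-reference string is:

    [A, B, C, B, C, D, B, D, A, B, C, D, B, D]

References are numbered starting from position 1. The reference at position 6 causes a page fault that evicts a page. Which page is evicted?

B

pos 1: A → miss, frames [A]
pos 2: B → miss, frames [A, B]
pos 3: C → miss, evict A, frames [B, C]
pos 4: B → hit
pos 5: C → hit
pos 6: D → miss, evict B, frames [C, D]
At position 6, page B is evicted.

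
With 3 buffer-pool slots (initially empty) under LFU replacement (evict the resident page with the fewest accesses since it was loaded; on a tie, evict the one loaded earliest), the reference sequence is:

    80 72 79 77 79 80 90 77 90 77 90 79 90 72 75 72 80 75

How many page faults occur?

80 → miss, frames {80}
72 → miss, frames {80,72}
79 → miss, frames {80,72,79}
77 → miss, evict 80, frames {72,79,77}
79 → hit
80 → miss, evict 72, frames {79,77,80}
90 → miss, evict 77, frames {79,80,90}
77 → miss, evict 80, frames {79,90,77}
90 → hit
77 → hit
90 → hit
79 → hit
90 → hit
72 → miss, evict 77, frames {79,90,72}
75 → miss, evict 72, frames {79,90,75}
72 → miss, evict 75, frames {79,90,72}
80 → miss, evict 72, frames {79,90,80}
75 → miss, evict 80, frames {79,90,75}
Page faults: 12.

12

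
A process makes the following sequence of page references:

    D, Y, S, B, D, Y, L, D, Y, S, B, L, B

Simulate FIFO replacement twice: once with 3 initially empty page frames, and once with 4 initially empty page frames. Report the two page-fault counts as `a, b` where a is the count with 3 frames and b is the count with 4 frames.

9, 10

3 frames: F F F F F F F . . F F . . → 9 faults.
4 frames: F F F F . . F F F F F F . → 10 faults.
10 > 9: adding a frame increased faults — Belady's anomaly.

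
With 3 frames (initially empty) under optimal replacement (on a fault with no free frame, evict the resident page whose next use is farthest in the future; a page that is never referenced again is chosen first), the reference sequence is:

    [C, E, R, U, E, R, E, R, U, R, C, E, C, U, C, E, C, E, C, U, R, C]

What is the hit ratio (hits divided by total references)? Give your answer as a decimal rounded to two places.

C → miss, frames [C]
E → miss, frames [C, E]
R → miss, frames [C, E, R]
U → miss, evict C, frames [E, R, U]
E → hit
R → hit
E → hit
R → hit
U → hit
R → hit
C → miss, evict R, frames [E, U, C]
E → hit
C → hit
U → hit
C → hit
E → hit
C → hit
E → hit
C → hit
U → hit
R → miss, evict U, frames [E, C, R]
C → hit
Hits: 16 of 22 references → 16/22 = 0.7273.

0.73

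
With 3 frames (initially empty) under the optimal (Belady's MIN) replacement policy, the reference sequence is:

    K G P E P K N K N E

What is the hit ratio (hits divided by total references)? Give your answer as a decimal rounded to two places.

K → miss, frames {K}
G → miss, frames {K,G}
P → miss, frames {K,G,P}
E → miss, evict G, frames {K,P,E}
P → hit
K → hit
N → miss, evict P, frames {K,E,N}
K → hit
N → hit
E → hit
Hits: 5 of 10 references → 5/10 = 0.5000.

0.50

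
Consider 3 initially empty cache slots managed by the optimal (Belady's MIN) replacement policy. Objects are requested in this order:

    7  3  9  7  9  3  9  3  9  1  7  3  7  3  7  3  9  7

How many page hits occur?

7 → fault, frames {7}
3 → fault, frames {7,3}
9 → fault, frames {7,3,9}
7 → hit
9 → hit
3 → hit
9 → hit
3 → hit
9 → hit
1 → fault, evict 9, frames {7,3,1}
7 → hit
3 → hit
7 → hit
3 → hit
7 → hit
3 → hit
9 → fault, evict 1, frames {7,3,9}
7 → hit
Hits: 13.

13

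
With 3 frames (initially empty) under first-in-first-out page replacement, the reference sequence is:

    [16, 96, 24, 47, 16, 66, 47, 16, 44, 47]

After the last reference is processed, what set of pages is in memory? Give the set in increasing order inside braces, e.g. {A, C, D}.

{44, 47, 66}

16 → fault, frames {16}
96 → fault, frames {16,96}
24 → fault, frames {16,96,24}
47 → fault, evict 16, frames {96,24,47}
16 → fault, evict 96, frames {24,47,16}
66 → fault, evict 24, frames {47,16,66}
47 → hit
16 → hit
44 → fault, evict 47, frames {16,66,44}
47 → fault, evict 16, frames {66,44,47}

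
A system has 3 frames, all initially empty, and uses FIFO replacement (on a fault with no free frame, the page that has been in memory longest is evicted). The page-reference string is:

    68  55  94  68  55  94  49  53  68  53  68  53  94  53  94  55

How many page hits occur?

8

68: miss, frames [68]
55: miss, frames [68, 55]
94: miss, frames [68, 55, 94]
68: hit
55: hit
94: hit
49: miss, evict 68, frames [55, 94, 49]
53: miss, evict 55, frames [94, 49, 53]
68: miss, evict 94, frames [49, 53, 68]
53: hit
68: hit
53: hit
94: miss, evict 49, frames [53, 68, 94]
53: hit
94: hit
55: miss, evict 53, frames [68, 94, 55]
Hits: 8.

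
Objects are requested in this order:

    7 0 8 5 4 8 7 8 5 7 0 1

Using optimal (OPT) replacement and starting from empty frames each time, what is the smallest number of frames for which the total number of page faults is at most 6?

f=1: 12 faults
f=2: 9 faults
f=3: 8 faults
f=4: 7 faults
f=5: 6 faults
f=6: 6 faults
Smallest f with faults ≤ 6 is 5.

5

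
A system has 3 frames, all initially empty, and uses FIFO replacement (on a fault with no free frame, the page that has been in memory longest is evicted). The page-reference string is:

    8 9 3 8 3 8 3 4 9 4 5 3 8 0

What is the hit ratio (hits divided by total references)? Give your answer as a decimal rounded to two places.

8 -> miss, frames [8]
9 -> miss, frames [8, 9]
3 -> miss, frames [8, 9, 3]
8 -> hit
3 -> hit
8 -> hit
3 -> hit
4 -> miss, evict 8, frames [9, 3, 4]
9 -> hit
4 -> hit
5 -> miss, evict 9, frames [3, 4, 5]
3 -> hit
8 -> miss, evict 3, frames [4, 5, 8]
0 -> miss, evict 4, frames [5, 8, 0]
Hits: 7 of 14 references → 7/14 = 0.5000.

0.50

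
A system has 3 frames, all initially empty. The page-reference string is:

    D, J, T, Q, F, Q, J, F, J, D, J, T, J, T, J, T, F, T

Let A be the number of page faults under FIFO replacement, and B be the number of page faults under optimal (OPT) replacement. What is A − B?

Under FIFO: F F F F F . F . . F . F . . . . F . → 9 faults.
Under OPT: F F F F F . . . . F . F . . . . . . → 7 faults.
A − B = 9 − 7 = 2.

2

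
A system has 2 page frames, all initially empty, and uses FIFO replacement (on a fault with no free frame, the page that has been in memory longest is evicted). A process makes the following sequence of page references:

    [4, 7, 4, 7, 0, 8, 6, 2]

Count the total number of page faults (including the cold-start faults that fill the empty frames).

6

4 -> miss, frames (4)
7 -> miss, frames (4 7)
4 -> hit
7 -> hit
0 -> miss, evict 4, frames (7 0)
8 -> miss, evict 7, frames (0 8)
6 -> miss, evict 0, frames (8 6)
2 -> miss, evict 8, frames (6 2)
Page faults: 6.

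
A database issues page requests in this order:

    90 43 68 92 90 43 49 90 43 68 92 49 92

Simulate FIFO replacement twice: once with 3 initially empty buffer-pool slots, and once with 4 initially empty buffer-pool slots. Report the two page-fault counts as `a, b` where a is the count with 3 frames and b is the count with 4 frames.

9, 10

3 frames: F F F F F F F . . F F . . → 9 faults.
4 frames: F F F F . . F F F F F F . → 10 faults.
10 > 9: adding a frame increased faults — Belady's anomaly.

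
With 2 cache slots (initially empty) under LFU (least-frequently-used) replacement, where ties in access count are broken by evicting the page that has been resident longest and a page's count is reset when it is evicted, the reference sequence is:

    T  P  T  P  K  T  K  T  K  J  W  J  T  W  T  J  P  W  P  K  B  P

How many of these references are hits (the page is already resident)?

T → miss, frames {T}
P → miss, frames {T,P}
T → hit
P → hit
K → miss, evict T, frames {P,K}
T → miss, evict K, frames {P,T}
K → miss, evict T, frames {P,K}
T → miss, evict K, frames {P,T}
K → miss, evict T, frames {P,K}
J → miss, evict K, frames {P,J}
W → miss, evict J, frames {P,W}
J → miss, evict W, frames {P,J}
T → miss, evict J, frames {P,T}
W → miss, evict T, frames {P,W}
T → miss, evict W, frames {P,T}
J → miss, evict T, frames {P,J}
P → hit
W → miss, evict J, frames {P,W}
P → hit
K → miss, evict W, frames {P,K}
B → miss, evict K, frames {P,B}
P → hit
Hits: 5.

5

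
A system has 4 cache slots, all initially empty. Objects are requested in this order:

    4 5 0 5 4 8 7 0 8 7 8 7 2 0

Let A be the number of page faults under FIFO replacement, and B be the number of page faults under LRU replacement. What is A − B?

Under FIFO: F F F . . F F . . . . . F . → 6 faults.
Under LRU: F F F . . F F F . . . . F . → 7 faults.
A − B = 6 − 7 = -1.

-1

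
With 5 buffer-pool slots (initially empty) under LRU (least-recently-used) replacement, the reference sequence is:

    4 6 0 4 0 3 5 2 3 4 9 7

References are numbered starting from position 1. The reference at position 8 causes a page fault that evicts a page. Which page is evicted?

6

pos 1: 4 → miss, frames [4]
pos 2: 6 → miss, frames [4, 6]
pos 3: 0 → miss, frames [4, 6, 0]
pos 4: 4 → hit
pos 5: 0 → hit
pos 6: 3 → miss, frames [6, 4, 0, 3]
pos 7: 5 → miss, frames [6, 4, 0, 3, 5]
pos 8: 2 → miss, evict 6, frames [4, 0, 3, 5, 2]
At position 8, page 6 is evicted.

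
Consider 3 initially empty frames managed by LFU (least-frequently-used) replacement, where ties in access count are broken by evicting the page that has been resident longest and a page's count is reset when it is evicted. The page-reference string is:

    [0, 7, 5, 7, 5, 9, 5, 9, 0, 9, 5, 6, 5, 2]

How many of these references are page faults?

7

0 -> miss, frames {0}
7 -> miss, frames {0,7}
5 -> miss, frames {0,7,5}
7 -> hit
5 -> hit
9 -> miss, evict 0, frames {7,5,9}
5 -> hit
9 -> hit
0 -> miss, evict 7, frames {5,9,0}
9 -> hit
5 -> hit
6 -> miss, evict 0, frames {5,9,6}
5 -> hit
2 -> miss, evict 6, frames {5,9,2}
Page faults: 7.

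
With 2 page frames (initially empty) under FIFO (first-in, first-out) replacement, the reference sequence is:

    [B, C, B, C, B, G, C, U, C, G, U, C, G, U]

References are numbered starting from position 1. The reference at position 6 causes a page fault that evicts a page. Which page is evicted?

B

pos 1: B: fault, frames [B]
pos 2: C: fault, frames [B, C]
pos 3: B: hit
pos 4: C: hit
pos 5: B: hit
pos 6: G: fault, evict B, frames [C, G]
At position 6, page B is evicted.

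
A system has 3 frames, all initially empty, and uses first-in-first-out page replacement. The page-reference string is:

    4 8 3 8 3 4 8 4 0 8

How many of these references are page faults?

4

4: fault, frames [4]
8: fault, frames [4, 8]
3: fault, frames [4, 8, 3]
8: hit
3: hit
4: hit
8: hit
4: hit
0: fault, evict 4, frames [8, 3, 0]
8: hit
Page faults: 4.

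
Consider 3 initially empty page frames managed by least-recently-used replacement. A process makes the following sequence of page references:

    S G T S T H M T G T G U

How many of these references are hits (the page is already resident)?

5

S -> fault, frames (S)
G -> fault, frames (S G)
T -> fault, frames (S G T)
S -> hit
T -> hit
H -> fault, evict G, frames (S T H)
M -> fault, evict S, frames (T H M)
T -> hit
G -> fault, evict H, frames (M T G)
T -> hit
G -> hit
U -> fault, evict M, frames (T G U)
Hits: 5.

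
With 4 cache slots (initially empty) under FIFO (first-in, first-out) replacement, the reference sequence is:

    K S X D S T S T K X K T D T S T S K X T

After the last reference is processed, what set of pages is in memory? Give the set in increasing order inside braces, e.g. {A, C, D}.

K: fault, frames [K]
S: fault, frames [K, S]
X: fault, frames [K, S, X]
D: fault, frames [K, S, X, D]
S: hit
T: fault, evict K, frames [S, X, D, T]
S: hit
T: hit
K: fault, evict S, frames [X, D, T, K]
X: hit
K: hit
T: hit
D: hit
T: hit
S: fault, evict X, frames [D, T, K, S]
T: hit
S: hit
K: hit
X: fault, evict D, frames [T, K, S, X]
T: hit

{K, S, T, X}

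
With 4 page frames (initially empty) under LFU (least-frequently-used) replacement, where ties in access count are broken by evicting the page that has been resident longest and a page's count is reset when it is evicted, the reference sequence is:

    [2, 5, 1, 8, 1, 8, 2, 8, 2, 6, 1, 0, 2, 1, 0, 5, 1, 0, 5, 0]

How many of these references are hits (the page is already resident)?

10

2 -> miss, frames {2}
5 -> miss, frames {2,5}
1 -> miss, frames {2,5,1}
8 -> miss, frames {2,5,1,8}
1 -> hit
8 -> hit
2 -> hit
8 -> hit
2 -> hit
6 -> miss, evict 5, frames {2,1,8,6}
1 -> hit
0 -> miss, evict 6, frames {2,1,8,0}
2 -> hit
1 -> hit
0 -> hit
5 -> miss, evict 0, frames {2,1,8,5}
1 -> hit
0 -> miss, evict 5, frames {2,1,8,0}
5 -> miss, evict 0, frames {2,1,8,5}
0 -> miss, evict 5, frames {2,1,8,0}
Hits: 10.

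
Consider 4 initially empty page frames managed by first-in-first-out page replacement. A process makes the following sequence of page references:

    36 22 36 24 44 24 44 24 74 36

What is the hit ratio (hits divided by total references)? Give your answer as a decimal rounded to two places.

36: miss, frames [36]
22: miss, frames [36, 22]
36: hit
24: miss, frames [36, 22, 24]
44: miss, frames [36, 22, 24, 44]
24: hit
44: hit
24: hit
74: miss, evict 36, frames [22, 24, 44, 74]
36: miss, evict 22, frames [24, 44, 74, 36]
Hits: 4 of 10 references → 4/10 = 0.4000.

0.40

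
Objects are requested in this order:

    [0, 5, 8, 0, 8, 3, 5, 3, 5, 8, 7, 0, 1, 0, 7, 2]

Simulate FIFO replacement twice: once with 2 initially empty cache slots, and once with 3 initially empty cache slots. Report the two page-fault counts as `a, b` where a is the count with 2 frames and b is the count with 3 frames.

12, 8

2 frames: F F F F . F F . . F F F F . F F → 12 faults.
3 frames: F F F . . F . . . . F F F . . F → 8 faults.
8 < 12: adding a frame reduced faults, as is typical.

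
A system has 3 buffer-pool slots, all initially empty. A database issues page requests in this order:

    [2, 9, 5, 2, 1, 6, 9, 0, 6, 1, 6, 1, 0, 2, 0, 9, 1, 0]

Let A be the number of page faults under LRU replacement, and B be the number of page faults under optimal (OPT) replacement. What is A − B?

3

Under LRU: F F F . F F F F . F . . . F . F F . → 11 faults.
Under OPT: F F F . F F . F . . . . . F . F . . → 8 faults.
A − B = 11 − 8 = 3.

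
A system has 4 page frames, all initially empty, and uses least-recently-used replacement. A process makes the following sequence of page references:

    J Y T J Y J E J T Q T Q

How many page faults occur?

5

J -> miss, frames {J}
Y -> miss, frames {J,Y}
T -> miss, frames {J,Y,T}
J -> hit
Y -> hit
J -> hit
E -> miss, frames {T,Y,J,E}
J -> hit
T -> hit
Q -> miss, evict Y, frames {E,J,T,Q}
T -> hit
Q -> hit
Page faults: 5.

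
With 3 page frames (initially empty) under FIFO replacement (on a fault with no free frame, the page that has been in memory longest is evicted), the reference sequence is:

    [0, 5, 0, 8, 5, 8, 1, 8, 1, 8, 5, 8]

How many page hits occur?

0 → fault, frames {0}
5 → fault, frames {0,5}
0 → hit
8 → fault, frames {0,5,8}
5 → hit
8 → hit
1 → fault, evict 0, frames {5,8,1}
8 → hit
1 → hit
8 → hit
5 → hit
8 → hit
Hits: 8.

8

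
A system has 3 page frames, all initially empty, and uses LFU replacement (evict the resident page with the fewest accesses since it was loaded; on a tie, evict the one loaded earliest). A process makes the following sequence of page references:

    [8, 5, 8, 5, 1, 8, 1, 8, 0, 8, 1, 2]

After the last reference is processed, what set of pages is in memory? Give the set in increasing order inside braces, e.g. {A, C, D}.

8 → miss, frames (8)
5 → miss, frames (8 5)
8 → hit
5 → hit
1 → miss, frames (8 5 1)
8 → hit
1 → hit
8 → hit
0 → miss, evict 5, frames (8 1 0)
8 → hit
1 → hit
2 → miss, evict 0, frames (8 1 2)

{1, 2, 8}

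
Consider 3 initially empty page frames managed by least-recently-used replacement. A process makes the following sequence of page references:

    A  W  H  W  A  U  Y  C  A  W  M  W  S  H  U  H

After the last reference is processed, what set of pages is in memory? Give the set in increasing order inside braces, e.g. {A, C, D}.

{H, S, U}

A -> miss, frames (A)
W -> miss, frames (A W)
H -> miss, frames (A W H)
W -> hit
A -> hit
U -> miss, evict H, frames (W A U)
Y -> miss, evict W, frames (A U Y)
C -> miss, evict A, frames (U Y C)
A -> miss, evict U, frames (Y C A)
W -> miss, evict Y, frames (C A W)
M -> miss, evict C, frames (A W M)
W -> hit
S -> miss, evict A, frames (M W S)
H -> miss, evict M, frames (W S H)
U -> miss, evict W, frames (S H U)
H -> hit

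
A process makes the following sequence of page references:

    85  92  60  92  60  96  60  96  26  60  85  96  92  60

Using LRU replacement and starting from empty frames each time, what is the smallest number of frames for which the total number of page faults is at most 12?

f=1: 14 faults
f=2: 10 faults
f=3: 9 faults
f=4: 7 faults
f=5: 5 faults
Smallest f with faults ≤ 12 is 2.

2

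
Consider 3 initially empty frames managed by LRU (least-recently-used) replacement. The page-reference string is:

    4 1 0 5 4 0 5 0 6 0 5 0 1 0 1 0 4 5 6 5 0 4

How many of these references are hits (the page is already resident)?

4: miss, frames {4}
1: miss, frames {4,1}
0: miss, frames {4,1,0}
5: miss, evict 4, frames {1,0,5}
4: miss, evict 1, frames {0,5,4}
0: hit
5: hit
0: hit
6: miss, evict 4, frames {5,0,6}
0: hit
5: hit
0: hit
1: miss, evict 6, frames {5,0,1}
0: hit
1: hit
0: hit
4: miss, evict 5, frames {1,0,4}
5: miss, evict 1, frames {0,4,5}
6: miss, evict 0, frames {4,5,6}
5: hit
0: miss, evict 4, frames {6,5,0}
4: miss, evict 6, frames {5,0,4}
Hits: 10.

10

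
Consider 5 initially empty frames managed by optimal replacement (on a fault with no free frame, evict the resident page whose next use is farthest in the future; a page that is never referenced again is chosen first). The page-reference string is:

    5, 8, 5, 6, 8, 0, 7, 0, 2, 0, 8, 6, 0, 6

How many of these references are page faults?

5 -> fault, frames {5}
8 -> fault, frames {5,8}
5 -> hit
6 -> fault, frames {5,8,6}
8 -> hit
0 -> fault, frames {5,8,6,0}
7 -> fault, frames {5,8,6,0,7}
0 -> hit
2 -> fault, evict 7, frames {5,8,6,0,2}
0 -> hit
8 -> hit
6 -> hit
0 -> hit
6 -> hit
Page faults: 6.

6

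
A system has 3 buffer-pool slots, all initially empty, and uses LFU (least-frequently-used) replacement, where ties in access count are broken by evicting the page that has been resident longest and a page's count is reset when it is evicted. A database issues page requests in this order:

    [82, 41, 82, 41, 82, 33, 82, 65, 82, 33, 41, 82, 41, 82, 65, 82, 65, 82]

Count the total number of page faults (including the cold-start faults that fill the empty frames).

82 → miss, frames [82]
41 → miss, frames [82, 41]
82 → hit
41 → hit
82 → hit
33 → miss, frames [82, 41, 33]
82 → hit
65 → miss, evict 33, frames [82, 41, 65]
82 → hit
33 → miss, evict 65, frames [82, 41, 33]
41 → hit
82 → hit
41 → hit
82 → hit
65 → miss, evict 33, frames [82, 41, 65]
82 → hit
65 → hit
82 → hit
Page faults: 6.

6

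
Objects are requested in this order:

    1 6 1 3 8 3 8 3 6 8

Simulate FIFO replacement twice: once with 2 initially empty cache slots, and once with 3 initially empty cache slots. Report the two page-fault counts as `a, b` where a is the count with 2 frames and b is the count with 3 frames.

5, 4

2 frames: F F . F F . . . F . → 5 faults.
3 frames: F F . F F . . . . . → 4 faults.
4 < 5: adding a frame reduced faults, as is typical.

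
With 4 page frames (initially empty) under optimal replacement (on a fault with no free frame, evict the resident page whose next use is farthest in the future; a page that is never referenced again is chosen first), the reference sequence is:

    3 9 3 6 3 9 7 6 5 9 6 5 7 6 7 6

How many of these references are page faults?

5

3 → fault, frames {3}
9 → fault, frames {3,9}
3 → hit
6 → fault, frames {3,9,6}
3 → hit
9 → hit
7 → fault, frames {3,9,6,7}
6 → hit
5 → fault, evict 3, frames {9,6,7,5}
9 → hit
6 → hit
5 → hit
7 → hit
6 → hit
7 → hit
6 → hit
Page faults: 5.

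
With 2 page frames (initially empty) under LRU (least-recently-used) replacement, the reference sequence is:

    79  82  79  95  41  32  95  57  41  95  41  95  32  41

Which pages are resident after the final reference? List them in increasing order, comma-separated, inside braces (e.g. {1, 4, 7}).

{32, 41}

79 → fault, frames {79}
82 → fault, frames {79,82}
79 → hit
95 → fault, evict 82, frames {79,95}
41 → fault, evict 79, frames {95,41}
32 → fault, evict 95, frames {41,32}
95 → fault, evict 41, frames {32,95}
57 → fault, evict 32, frames {95,57}
41 → fault, evict 95, frames {57,41}
95 → fault, evict 57, frames {41,95}
41 → hit
95 → hit
32 → fault, evict 41, frames {95,32}
41 → fault, evict 95, frames {32,41}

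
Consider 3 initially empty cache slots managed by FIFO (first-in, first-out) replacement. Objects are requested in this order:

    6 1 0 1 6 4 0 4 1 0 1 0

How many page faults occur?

4

6: miss, frames [6]
1: miss, frames [6, 1]
0: miss, frames [6, 1, 0]
1: hit
6: hit
4: miss, evict 6, frames [1, 0, 4]
0: hit
4: hit
1: hit
0: hit
1: hit
0: hit
Page faults: 4.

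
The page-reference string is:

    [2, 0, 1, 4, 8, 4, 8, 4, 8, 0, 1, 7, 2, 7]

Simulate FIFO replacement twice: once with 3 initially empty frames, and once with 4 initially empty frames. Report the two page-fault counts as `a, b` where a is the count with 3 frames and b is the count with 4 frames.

9, 7

3 frames: F F F F F . . . . F F F F . → 9 faults.
4 frames: F F F F F . . . . . . F F . → 7 faults.
7 < 9: adding a frame reduced faults, as is typical.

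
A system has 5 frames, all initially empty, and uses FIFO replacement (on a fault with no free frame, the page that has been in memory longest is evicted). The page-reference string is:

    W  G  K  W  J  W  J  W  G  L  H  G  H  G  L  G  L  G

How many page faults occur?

6

W → miss, frames (W)
G → miss, frames (W G)
K → miss, frames (W G K)
W → hit
J → miss, frames (W G K J)
W → hit
J → hit
W → hit
G → hit
L → miss, frames (W G K J L)
H → miss, evict W, frames (G K J L H)
G → hit
H → hit
G → hit
L → hit
G → hit
L → hit
G → hit
Page faults: 6.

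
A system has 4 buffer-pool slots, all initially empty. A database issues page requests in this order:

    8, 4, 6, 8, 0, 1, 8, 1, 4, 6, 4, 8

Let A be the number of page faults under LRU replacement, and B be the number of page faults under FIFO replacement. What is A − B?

-1

Under LRU: F F F . F F . . F F . . → 7 faults.
Under FIFO: F F F . F F F . F F . . → 8 faults.
A − B = 7 − 8 = -1.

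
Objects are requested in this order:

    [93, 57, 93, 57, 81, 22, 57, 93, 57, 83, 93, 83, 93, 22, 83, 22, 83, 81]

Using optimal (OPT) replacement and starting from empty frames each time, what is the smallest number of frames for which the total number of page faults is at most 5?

4

f=1: 18 faults
f=2: 8 faults
f=3: 6 faults
f=4: 5 faults
f=5: 5 faults
Smallest f with faults ≤ 5 is 4.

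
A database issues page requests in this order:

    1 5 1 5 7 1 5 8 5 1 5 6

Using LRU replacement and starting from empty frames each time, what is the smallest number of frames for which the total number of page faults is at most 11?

f=1: 12 faults
f=2: 8 faults
f=3: 5 faults
f=4: 5 faults
f=5: 5 faults
Smallest f with faults ≤ 11 is 2.

2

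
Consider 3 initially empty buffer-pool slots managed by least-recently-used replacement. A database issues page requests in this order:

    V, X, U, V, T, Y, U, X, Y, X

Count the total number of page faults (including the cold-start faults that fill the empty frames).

7

V -> fault, frames [V]
X -> fault, frames [V, X]
U -> fault, frames [V, X, U]
V -> hit
T -> fault, evict X, frames [U, V, T]
Y -> fault, evict U, frames [V, T, Y]
U -> fault, evict V, frames [T, Y, U]
X -> fault, evict T, frames [Y, U, X]
Y -> hit
X -> hit
Page faults: 7.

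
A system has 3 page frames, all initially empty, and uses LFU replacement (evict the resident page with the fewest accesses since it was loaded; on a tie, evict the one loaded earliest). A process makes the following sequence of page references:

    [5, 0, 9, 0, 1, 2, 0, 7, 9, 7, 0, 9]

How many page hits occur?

5

5 -> fault, frames {5}
0 -> fault, frames {5,0}
9 -> fault, frames {5,0,9}
0 -> hit
1 -> fault, evict 5, frames {0,9,1}
2 -> fault, evict 9, frames {0,1,2}
0 -> hit
7 -> fault, evict 1, frames {0,2,7}
9 -> fault, evict 2, frames {0,7,9}
7 -> hit
0 -> hit
9 -> hit
Hits: 5.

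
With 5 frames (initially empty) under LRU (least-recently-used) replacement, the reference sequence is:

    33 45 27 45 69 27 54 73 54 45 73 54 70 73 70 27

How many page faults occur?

7

33 → miss, frames [33]
45 → miss, frames [33, 45]
27 → miss, frames [33, 45, 27]
45 → hit
69 → miss, frames [33, 27, 45, 69]
27 → hit
54 → miss, frames [33, 45, 69, 27, 54]
73 → miss, evict 33, frames [45, 69, 27, 54, 73]
54 → hit
45 → hit
73 → hit
54 → hit
70 → miss, evict 69, frames [27, 45, 73, 54, 70]
73 → hit
70 → hit
27 → hit
Page faults: 7.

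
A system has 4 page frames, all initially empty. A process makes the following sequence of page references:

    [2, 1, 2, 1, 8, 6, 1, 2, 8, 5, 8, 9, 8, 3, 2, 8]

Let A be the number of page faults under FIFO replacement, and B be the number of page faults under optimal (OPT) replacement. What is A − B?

Under FIFO: F F . . F F . . . F . F . F F F → 9 faults.
Under OPT: F F . . F F . . . F . F . F . . → 7 faults.
A − B = 9 − 7 = 2.

2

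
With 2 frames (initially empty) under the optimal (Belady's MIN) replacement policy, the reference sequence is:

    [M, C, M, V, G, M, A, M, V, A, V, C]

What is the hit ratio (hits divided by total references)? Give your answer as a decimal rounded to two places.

0.42

M: fault, frames [M]
C: fault, frames [M, C]
M: hit
V: fault, evict C, frames [M, V]
G: fault, evict V, frames [M, G]
M: hit
A: fault, evict G, frames [M, A]
M: hit
V: fault, evict M, frames [A, V]
A: hit
V: hit
C: fault, evict V, frames [A, C]
Hits: 5 of 12 references → 5/12 = 0.4167.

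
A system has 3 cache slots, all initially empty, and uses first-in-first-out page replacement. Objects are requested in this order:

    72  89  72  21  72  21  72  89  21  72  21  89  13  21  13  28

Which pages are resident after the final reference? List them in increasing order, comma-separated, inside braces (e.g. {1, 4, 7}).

72 -> miss, frames [72]
89 -> miss, frames [72, 89]
72 -> hit
21 -> miss, frames [72, 89, 21]
72 -> hit
21 -> hit
72 -> hit
89 -> hit
21 -> hit
72 -> hit
21 -> hit
89 -> hit
13 -> miss, evict 72, frames [89, 21, 13]
21 -> hit
13 -> hit
28 -> miss, evict 89, frames [21, 13, 28]

{13, 21, 28}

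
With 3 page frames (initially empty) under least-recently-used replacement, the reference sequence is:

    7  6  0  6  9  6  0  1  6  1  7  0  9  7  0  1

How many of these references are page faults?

7 -> fault, frames {7}
6 -> fault, frames {7,6}
0 -> fault, frames {7,6,0}
6 -> hit
9 -> fault, evict 7, frames {0,6,9}
6 -> hit
0 -> hit
1 -> fault, evict 9, frames {6,0,1}
6 -> hit
1 -> hit
7 -> fault, evict 0, frames {6,1,7}
0 -> fault, evict 6, frames {1,7,0}
9 -> fault, evict 1, frames {7,0,9}
7 -> hit
0 -> hit
1 -> fault, evict 9, frames {7,0,1}
Page faults: 9.

9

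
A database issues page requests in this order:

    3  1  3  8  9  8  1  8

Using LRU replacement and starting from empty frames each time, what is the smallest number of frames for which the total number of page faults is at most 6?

f=1: 8 faults
f=2: 5 faults
f=3: 5 faults
f=4: 4 faults
Smallest f with faults ≤ 6 is 2.

2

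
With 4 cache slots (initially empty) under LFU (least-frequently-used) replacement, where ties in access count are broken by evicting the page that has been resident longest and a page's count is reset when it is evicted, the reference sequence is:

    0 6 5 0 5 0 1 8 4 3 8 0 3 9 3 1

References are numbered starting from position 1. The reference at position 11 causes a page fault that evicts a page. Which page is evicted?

4

pos 1: 0 -> miss, frames [0]
pos 2: 6 -> miss, frames [0, 6]
pos 3: 5 -> miss, frames [0, 6, 5]
pos 4: 0 -> hit
pos 5: 5 -> hit
pos 6: 0 -> hit
pos 7: 1 -> miss, frames [0, 6, 5, 1]
pos 8: 8 -> miss, evict 6, frames [0, 5, 1, 8]
pos 9: 4 -> miss, evict 1, frames [0, 5, 8, 4]
pos 10: 3 -> miss, evict 8, frames [0, 5, 4, 3]
pos 11: 8 -> miss, evict 4, frames [0, 5, 3, 8]
At position 11, page 4 is evicted.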